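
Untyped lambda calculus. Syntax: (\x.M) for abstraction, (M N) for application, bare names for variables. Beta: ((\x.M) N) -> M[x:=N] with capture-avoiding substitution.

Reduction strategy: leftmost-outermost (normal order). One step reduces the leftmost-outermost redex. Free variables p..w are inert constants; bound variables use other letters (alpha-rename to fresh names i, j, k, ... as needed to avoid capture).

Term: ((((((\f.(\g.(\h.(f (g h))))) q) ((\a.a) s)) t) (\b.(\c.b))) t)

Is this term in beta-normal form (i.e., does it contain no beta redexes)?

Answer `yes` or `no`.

Term: ((((((\f.(\g.(\h.(f (g h))))) q) ((\a.a) s)) t) (\b.(\c.b))) t)
Found 2 beta redex(es).

Answer: no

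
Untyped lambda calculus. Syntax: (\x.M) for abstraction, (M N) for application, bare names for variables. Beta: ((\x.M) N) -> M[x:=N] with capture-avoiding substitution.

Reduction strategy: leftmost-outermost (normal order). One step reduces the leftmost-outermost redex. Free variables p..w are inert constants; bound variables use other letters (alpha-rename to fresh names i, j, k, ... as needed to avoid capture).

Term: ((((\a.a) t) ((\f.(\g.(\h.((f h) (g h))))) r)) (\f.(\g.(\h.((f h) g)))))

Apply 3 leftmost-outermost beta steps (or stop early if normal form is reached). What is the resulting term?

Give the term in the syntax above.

Answer: ((t (\g.(\h.((r h) (g h))))) (\f.(\g.(\h.((f h) g)))))

Derivation:
Step 0: ((((\a.a) t) ((\f.(\g.(\h.((f h) (g h))))) r)) (\f.(\g.(\h.((f h) g)))))
Step 1: ((t ((\f.(\g.(\h.((f h) (g h))))) r)) (\f.(\g.(\h.((f h) g)))))
Step 2: ((t (\g.(\h.((r h) (g h))))) (\f.(\g.(\h.((f h) g)))))
Step 3: (normal form reached)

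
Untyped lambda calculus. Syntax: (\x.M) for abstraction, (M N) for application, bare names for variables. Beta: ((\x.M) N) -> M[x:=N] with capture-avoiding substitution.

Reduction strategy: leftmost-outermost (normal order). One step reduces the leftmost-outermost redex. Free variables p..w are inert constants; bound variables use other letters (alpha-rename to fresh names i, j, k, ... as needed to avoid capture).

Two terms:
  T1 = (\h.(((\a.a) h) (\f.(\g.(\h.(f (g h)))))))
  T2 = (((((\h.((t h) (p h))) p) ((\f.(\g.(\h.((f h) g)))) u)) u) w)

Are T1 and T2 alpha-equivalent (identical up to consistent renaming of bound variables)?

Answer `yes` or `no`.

Term 1: (\h.(((\a.a) h) (\f.(\g.(\h.(f (g h)))))))
Term 2: (((((\h.((t h) (p h))) p) ((\f.(\g.(\h.((f h) g)))) u)) u) w)
Alpha-equivalence: compare structure up to binder renaming.
Result: False

Answer: no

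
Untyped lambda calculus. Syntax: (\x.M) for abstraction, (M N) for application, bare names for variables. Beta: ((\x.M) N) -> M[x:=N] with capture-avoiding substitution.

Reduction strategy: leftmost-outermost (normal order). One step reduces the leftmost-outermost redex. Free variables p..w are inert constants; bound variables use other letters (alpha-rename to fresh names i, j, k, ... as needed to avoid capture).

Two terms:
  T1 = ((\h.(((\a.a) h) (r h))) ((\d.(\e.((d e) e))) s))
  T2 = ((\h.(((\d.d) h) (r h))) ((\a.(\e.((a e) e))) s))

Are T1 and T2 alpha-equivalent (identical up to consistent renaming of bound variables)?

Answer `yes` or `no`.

Answer: yes

Derivation:
Term 1: ((\h.(((\a.a) h) (r h))) ((\d.(\e.((d e) e))) s))
Term 2: ((\h.(((\d.d) h) (r h))) ((\a.(\e.((a e) e))) s))
Alpha-equivalence: compare structure up to binder renaming.
Result: True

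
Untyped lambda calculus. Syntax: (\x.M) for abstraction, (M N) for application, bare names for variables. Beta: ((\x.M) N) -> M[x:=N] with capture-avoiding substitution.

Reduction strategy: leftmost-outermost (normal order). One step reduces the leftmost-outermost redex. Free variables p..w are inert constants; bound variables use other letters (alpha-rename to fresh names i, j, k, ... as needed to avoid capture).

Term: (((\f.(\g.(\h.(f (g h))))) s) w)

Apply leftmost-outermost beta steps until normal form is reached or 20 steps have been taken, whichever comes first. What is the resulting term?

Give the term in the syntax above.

Answer: (\h.(s (w h)))

Derivation:
Step 0: (((\f.(\g.(\h.(f (g h))))) s) w)
Step 1: ((\g.(\h.(s (g h)))) w)
Step 2: (\h.(s (w h)))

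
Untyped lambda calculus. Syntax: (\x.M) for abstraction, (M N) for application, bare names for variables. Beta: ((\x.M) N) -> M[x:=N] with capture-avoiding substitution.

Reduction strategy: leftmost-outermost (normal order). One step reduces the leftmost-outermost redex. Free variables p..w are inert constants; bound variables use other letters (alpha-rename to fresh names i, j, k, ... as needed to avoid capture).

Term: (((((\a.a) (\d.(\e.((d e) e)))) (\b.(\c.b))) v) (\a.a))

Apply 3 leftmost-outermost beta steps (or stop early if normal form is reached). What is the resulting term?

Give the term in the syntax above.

Step 0: (((((\a.a) (\d.(\e.((d e) e)))) (\b.(\c.b))) v) (\a.a))
Step 1: ((((\d.(\e.((d e) e))) (\b.(\c.b))) v) (\a.a))
Step 2: (((\e.(((\b.(\c.b)) e) e)) v) (\a.a))
Step 3: ((((\b.(\c.b)) v) v) (\a.a))

Answer: ((((\b.(\c.b)) v) v) (\a.a))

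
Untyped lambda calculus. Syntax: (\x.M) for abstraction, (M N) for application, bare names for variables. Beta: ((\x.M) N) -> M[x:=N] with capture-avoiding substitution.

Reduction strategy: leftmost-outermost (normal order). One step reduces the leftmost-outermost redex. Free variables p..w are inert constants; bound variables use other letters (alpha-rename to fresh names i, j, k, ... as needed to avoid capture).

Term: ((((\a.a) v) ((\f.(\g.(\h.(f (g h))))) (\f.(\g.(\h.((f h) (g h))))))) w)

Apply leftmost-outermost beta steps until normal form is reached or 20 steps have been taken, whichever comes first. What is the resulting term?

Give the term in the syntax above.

Answer: ((v (\g.(\h.(\i.(\j.(((g h) j) (i j))))))) w)

Derivation:
Step 0: ((((\a.a) v) ((\f.(\g.(\h.(f (g h))))) (\f.(\g.(\h.((f h) (g h))))))) w)
Step 1: ((v ((\f.(\g.(\h.(f (g h))))) (\f.(\g.(\h.((f h) (g h))))))) w)
Step 2: ((v (\g.(\h.((\f.(\g.(\h.((f h) (g h))))) (g h))))) w)
Step 3: ((v (\g.(\h.(\i.(\j.(((g h) j) (i j))))))) w)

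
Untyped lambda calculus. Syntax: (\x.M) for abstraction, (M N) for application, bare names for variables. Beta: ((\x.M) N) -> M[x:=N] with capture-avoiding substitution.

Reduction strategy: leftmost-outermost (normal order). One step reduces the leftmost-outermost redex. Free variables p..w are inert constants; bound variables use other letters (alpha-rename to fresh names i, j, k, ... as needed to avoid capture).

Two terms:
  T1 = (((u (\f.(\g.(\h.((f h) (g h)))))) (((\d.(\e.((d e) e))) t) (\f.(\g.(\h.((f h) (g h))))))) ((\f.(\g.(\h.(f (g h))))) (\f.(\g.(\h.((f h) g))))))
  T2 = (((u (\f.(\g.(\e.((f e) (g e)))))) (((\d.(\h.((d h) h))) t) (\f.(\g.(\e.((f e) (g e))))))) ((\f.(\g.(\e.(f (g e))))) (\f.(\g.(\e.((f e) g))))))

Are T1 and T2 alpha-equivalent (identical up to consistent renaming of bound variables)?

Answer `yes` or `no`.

Term 1: (((u (\f.(\g.(\h.((f h) (g h)))))) (((\d.(\e.((d e) e))) t) (\f.(\g.(\h.((f h) (g h))))))) ((\f.(\g.(\h.(f (g h))))) (\f.(\g.(\h.((f h) g))))))
Term 2: (((u (\f.(\g.(\e.((f e) (g e)))))) (((\d.(\h.((d h) h))) t) (\f.(\g.(\e.((f e) (g e))))))) ((\f.(\g.(\e.(f (g e))))) (\f.(\g.(\e.((f e) g))))))
Alpha-equivalence: compare structure up to binder renaming.
Result: True

Answer: yes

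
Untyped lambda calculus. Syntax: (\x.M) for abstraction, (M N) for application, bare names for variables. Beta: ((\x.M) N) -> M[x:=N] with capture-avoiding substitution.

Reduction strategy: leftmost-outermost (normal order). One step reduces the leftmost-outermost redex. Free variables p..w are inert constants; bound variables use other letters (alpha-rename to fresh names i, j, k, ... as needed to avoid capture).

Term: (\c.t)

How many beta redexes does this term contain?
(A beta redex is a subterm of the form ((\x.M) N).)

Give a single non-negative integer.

Answer: 0

Derivation:
Term: (\c.t)
  (no redexes)
Total redexes: 0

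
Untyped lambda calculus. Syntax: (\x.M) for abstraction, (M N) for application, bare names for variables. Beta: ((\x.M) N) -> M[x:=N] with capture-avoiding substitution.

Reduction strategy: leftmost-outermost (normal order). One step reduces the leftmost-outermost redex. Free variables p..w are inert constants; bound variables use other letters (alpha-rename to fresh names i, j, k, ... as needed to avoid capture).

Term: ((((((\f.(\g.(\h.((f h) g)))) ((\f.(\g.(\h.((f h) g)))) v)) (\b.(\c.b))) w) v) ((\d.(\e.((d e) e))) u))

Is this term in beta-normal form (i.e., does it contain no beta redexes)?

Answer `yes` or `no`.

Term: ((((((\f.(\g.(\h.((f h) g)))) ((\f.(\g.(\h.((f h) g)))) v)) (\b.(\c.b))) w) v) ((\d.(\e.((d e) e))) u))
Found 3 beta redex(es).

Answer: no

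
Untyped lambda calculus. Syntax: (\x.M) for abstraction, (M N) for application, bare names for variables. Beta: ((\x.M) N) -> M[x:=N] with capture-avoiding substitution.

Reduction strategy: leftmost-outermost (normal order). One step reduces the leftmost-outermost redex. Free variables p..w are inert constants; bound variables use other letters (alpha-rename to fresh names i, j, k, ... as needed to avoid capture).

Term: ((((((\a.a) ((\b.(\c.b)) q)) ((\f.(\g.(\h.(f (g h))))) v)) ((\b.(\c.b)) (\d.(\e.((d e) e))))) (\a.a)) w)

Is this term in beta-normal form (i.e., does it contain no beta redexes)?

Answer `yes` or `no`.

Answer: no

Derivation:
Term: ((((((\a.a) ((\b.(\c.b)) q)) ((\f.(\g.(\h.(f (g h))))) v)) ((\b.(\c.b)) (\d.(\e.((d e) e))))) (\a.a)) w)
Found 4 beta redex(es).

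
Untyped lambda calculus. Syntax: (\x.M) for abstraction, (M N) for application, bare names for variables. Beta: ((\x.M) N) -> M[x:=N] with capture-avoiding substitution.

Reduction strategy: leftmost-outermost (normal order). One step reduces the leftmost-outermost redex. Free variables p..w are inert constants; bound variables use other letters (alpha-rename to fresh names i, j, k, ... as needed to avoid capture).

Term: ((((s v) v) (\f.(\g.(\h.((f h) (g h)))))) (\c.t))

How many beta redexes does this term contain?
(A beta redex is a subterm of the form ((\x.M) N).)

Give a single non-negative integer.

Answer: 0

Derivation:
Term: ((((s v) v) (\f.(\g.(\h.((f h) (g h)))))) (\c.t))
  (no redexes)
Total redexes: 0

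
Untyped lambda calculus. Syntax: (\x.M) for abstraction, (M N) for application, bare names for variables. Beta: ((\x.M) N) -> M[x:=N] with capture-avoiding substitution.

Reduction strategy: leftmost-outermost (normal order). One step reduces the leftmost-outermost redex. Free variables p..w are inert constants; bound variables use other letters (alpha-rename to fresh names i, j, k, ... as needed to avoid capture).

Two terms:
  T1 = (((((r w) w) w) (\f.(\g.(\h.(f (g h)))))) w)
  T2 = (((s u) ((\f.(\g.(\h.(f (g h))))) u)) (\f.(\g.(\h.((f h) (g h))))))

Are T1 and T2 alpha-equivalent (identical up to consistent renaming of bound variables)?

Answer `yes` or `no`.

Term 1: (((((r w) w) w) (\f.(\g.(\h.(f (g h)))))) w)
Term 2: (((s u) ((\f.(\g.(\h.(f (g h))))) u)) (\f.(\g.(\h.((f h) (g h))))))
Alpha-equivalence: compare structure up to binder renaming.
Result: False

Answer: no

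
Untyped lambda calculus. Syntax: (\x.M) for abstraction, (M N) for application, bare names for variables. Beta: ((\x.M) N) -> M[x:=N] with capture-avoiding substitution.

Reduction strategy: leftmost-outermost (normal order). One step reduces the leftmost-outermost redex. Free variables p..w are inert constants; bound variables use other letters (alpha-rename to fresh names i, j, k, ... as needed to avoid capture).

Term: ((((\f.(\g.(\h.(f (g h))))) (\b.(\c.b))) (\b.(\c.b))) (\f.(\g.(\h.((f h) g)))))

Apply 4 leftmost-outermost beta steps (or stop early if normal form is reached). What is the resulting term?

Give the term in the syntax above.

Answer: (\c.((\b.(\c.b)) (\f.(\g.(\h.((f h) g))))))

Derivation:
Step 0: ((((\f.(\g.(\h.(f (g h))))) (\b.(\c.b))) (\b.(\c.b))) (\f.(\g.(\h.((f h) g)))))
Step 1: (((\g.(\h.((\b.(\c.b)) (g h)))) (\b.(\c.b))) (\f.(\g.(\h.((f h) g)))))
Step 2: ((\h.((\b.(\c.b)) ((\b.(\c.b)) h))) (\f.(\g.(\h.((f h) g)))))
Step 3: ((\b.(\c.b)) ((\b.(\c.b)) (\f.(\g.(\h.((f h) g))))))
Step 4: (\c.((\b.(\c.b)) (\f.(\g.(\h.((f h) g))))))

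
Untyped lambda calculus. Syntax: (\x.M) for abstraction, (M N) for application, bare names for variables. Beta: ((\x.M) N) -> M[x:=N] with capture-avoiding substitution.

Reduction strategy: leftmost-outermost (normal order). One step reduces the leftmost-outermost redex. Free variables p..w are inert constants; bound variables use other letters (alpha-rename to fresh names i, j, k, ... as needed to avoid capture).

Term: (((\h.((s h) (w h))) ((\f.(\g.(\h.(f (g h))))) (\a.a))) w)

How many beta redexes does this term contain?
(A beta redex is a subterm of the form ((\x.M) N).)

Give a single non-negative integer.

Answer: 2

Derivation:
Term: (((\h.((s h) (w h))) ((\f.(\g.(\h.(f (g h))))) (\a.a))) w)
  Redex: ((\h.((s h) (w h))) ((\f.(\g.(\h.(f (g h))))) (\a.a)))
  Redex: ((\f.(\g.(\h.(f (g h))))) (\a.a))
Total redexes: 2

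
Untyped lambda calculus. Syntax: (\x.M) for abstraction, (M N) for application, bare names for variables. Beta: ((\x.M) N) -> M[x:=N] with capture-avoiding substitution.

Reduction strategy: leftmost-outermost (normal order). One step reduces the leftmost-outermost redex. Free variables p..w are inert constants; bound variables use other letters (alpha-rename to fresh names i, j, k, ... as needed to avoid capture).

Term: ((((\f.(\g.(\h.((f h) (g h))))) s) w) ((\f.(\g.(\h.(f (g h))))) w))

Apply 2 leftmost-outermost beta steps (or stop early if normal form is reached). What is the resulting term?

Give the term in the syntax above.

Step 0: ((((\f.(\g.(\h.((f h) (g h))))) s) w) ((\f.(\g.(\h.(f (g h))))) w))
Step 1: (((\g.(\h.((s h) (g h)))) w) ((\f.(\g.(\h.(f (g h))))) w))
Step 2: ((\h.((s h) (w h))) ((\f.(\g.(\h.(f (g h))))) w))

Answer: ((\h.((s h) (w h))) ((\f.(\g.(\h.(f (g h))))) w))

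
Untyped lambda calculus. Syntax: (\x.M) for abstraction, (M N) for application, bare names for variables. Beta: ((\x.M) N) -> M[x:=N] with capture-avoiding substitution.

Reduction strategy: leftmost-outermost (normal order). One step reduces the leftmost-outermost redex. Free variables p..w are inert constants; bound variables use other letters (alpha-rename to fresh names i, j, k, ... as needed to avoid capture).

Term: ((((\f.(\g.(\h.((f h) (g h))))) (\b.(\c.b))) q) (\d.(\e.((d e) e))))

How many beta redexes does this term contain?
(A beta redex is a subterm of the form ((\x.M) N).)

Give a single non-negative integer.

Term: ((((\f.(\g.(\h.((f h) (g h))))) (\b.(\c.b))) q) (\d.(\e.((d e) e))))
  Redex: ((\f.(\g.(\h.((f h) (g h))))) (\b.(\c.b)))
Total redexes: 1

Answer: 1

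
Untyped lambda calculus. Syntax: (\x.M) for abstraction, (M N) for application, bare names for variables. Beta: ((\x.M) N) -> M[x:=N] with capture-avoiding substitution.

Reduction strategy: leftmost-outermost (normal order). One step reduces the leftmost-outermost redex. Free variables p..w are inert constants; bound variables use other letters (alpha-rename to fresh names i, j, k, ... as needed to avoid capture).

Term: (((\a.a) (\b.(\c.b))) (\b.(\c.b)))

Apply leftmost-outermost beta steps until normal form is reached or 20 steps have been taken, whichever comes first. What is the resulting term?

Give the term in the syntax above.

Step 0: (((\a.a) (\b.(\c.b))) (\b.(\c.b)))
Step 1: ((\b.(\c.b)) (\b.(\c.b)))
Step 2: (\c.(\b.(\c.b)))

Answer: (\c.(\b.(\c.b)))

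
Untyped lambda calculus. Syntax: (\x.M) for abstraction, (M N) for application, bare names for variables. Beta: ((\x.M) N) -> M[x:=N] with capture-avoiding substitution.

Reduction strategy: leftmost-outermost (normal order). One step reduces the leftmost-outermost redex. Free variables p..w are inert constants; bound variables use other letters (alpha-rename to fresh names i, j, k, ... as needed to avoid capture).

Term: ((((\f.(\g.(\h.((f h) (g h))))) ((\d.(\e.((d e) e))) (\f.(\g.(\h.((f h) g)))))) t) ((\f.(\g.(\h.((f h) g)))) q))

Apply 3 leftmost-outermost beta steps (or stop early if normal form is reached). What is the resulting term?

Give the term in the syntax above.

Answer: ((((\d.(\e.((d e) e))) (\f.(\g.(\h.((f h) g))))) ((\f.(\g.(\h.((f h) g)))) q)) (t ((\f.(\g.(\h.((f h) g)))) q)))

Derivation:
Step 0: ((((\f.(\g.(\h.((f h) (g h))))) ((\d.(\e.((d e) e))) (\f.(\g.(\h.((f h) g)))))) t) ((\f.(\g.(\h.((f h) g)))) q))
Step 1: (((\g.(\h.((((\d.(\e.((d e) e))) (\f.(\g.(\h.((f h) g))))) h) (g h)))) t) ((\f.(\g.(\h.((f h) g)))) q))
Step 2: ((\h.((((\d.(\e.((d e) e))) (\f.(\g.(\h.((f h) g))))) h) (t h))) ((\f.(\g.(\h.((f h) g)))) q))
Step 3: ((((\d.(\e.((d e) e))) (\f.(\g.(\h.((f h) g))))) ((\f.(\g.(\h.((f h) g)))) q)) (t ((\f.(\g.(\h.((f h) g)))) q)))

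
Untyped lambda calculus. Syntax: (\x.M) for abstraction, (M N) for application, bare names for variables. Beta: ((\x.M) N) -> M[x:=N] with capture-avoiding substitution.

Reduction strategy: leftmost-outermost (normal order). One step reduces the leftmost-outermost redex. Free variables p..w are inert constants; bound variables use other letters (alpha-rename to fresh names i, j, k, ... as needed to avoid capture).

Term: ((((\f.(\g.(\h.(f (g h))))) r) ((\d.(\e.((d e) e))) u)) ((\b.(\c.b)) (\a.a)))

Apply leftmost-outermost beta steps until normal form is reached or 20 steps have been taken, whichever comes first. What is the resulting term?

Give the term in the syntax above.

Step 0: ((((\f.(\g.(\h.(f (g h))))) r) ((\d.(\e.((d e) e))) u)) ((\b.(\c.b)) (\a.a)))
Step 1: (((\g.(\h.(r (g h)))) ((\d.(\e.((d e) e))) u)) ((\b.(\c.b)) (\a.a)))
Step 2: ((\h.(r (((\d.(\e.((d e) e))) u) h))) ((\b.(\c.b)) (\a.a)))
Step 3: (r (((\d.(\e.((d e) e))) u) ((\b.(\c.b)) (\a.a))))
Step 4: (r ((\e.((u e) e)) ((\b.(\c.b)) (\a.a))))
Step 5: (r ((u ((\b.(\c.b)) (\a.a))) ((\b.(\c.b)) (\a.a))))
Step 6: (r ((u (\c.(\a.a))) ((\b.(\c.b)) (\a.a))))
Step 7: (r ((u (\c.(\a.a))) (\c.(\a.a))))

Answer: (r ((u (\c.(\a.a))) (\c.(\a.a))))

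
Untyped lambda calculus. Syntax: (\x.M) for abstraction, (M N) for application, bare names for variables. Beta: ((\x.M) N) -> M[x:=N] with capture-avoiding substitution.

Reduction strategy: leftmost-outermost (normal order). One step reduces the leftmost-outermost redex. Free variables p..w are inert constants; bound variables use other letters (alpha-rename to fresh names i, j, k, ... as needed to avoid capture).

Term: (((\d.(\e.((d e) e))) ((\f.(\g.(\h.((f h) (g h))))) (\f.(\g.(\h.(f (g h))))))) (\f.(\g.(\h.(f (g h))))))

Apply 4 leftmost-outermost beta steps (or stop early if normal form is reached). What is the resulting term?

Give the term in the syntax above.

Answer: ((\h.(((\f.(\g.(\h.(f (g h))))) h) ((\f.(\g.(\h.(f (g h))))) h))) (\f.(\g.(\h.(f (g h))))))

Derivation:
Step 0: (((\d.(\e.((d e) e))) ((\f.(\g.(\h.((f h) (g h))))) (\f.(\g.(\h.(f (g h))))))) (\f.(\g.(\h.(f (g h))))))
Step 1: ((\e.((((\f.(\g.(\h.((f h) (g h))))) (\f.(\g.(\h.(f (g h)))))) e) e)) (\f.(\g.(\h.(f (g h))))))
Step 2: ((((\f.(\g.(\h.((f h) (g h))))) (\f.(\g.(\h.(f (g h)))))) (\f.(\g.(\h.(f (g h)))))) (\f.(\g.(\h.(f (g h))))))
Step 3: (((\g.(\h.(((\f.(\g.(\h.(f (g h))))) h) (g h)))) (\f.(\g.(\h.(f (g h)))))) (\f.(\g.(\h.(f (g h))))))
Step 4: ((\h.(((\f.(\g.(\h.(f (g h))))) h) ((\f.(\g.(\h.(f (g h))))) h))) (\f.(\g.(\h.(f (g h))))))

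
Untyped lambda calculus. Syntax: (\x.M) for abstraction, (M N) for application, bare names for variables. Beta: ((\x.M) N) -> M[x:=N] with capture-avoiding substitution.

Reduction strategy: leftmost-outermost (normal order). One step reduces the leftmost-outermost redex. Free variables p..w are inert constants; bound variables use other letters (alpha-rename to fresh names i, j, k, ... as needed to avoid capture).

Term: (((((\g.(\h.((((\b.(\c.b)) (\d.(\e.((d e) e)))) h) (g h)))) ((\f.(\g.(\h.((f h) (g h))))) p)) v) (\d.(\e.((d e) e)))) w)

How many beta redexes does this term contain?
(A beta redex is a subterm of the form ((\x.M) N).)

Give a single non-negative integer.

Answer: 3

Derivation:
Term: (((((\g.(\h.((((\b.(\c.b)) (\d.(\e.((d e) e)))) h) (g h)))) ((\f.(\g.(\h.((f h) (g h))))) p)) v) (\d.(\e.((d e) e)))) w)
  Redex: ((\g.(\h.((((\b.(\c.b)) (\d.(\e.((d e) e)))) h) (g h)))) ((\f.(\g.(\h.((f h) (g h))))) p))
  Redex: ((\b.(\c.b)) (\d.(\e.((d e) e))))
  Redex: ((\f.(\g.(\h.((f h) (g h))))) p)
Total redexes: 3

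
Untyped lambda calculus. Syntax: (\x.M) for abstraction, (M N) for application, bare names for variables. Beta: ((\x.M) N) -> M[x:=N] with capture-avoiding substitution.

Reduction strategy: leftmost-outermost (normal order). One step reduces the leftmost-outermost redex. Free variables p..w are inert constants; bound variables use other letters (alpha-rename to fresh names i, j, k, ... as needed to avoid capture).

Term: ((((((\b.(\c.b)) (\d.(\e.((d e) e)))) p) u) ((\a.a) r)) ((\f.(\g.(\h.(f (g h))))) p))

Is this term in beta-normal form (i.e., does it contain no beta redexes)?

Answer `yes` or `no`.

Answer: no

Derivation:
Term: ((((((\b.(\c.b)) (\d.(\e.((d e) e)))) p) u) ((\a.a) r)) ((\f.(\g.(\h.(f (g h))))) p))
Found 3 beta redex(es).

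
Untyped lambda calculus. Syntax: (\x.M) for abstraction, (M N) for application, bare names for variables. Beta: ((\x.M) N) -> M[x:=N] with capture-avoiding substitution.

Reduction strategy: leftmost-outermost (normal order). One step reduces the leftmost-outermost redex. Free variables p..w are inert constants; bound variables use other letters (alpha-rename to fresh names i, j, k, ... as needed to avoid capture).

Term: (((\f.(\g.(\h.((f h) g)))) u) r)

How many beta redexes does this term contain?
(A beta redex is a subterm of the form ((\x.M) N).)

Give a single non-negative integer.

Term: (((\f.(\g.(\h.((f h) g)))) u) r)
  Redex: ((\f.(\g.(\h.((f h) g)))) u)
Total redexes: 1

Answer: 1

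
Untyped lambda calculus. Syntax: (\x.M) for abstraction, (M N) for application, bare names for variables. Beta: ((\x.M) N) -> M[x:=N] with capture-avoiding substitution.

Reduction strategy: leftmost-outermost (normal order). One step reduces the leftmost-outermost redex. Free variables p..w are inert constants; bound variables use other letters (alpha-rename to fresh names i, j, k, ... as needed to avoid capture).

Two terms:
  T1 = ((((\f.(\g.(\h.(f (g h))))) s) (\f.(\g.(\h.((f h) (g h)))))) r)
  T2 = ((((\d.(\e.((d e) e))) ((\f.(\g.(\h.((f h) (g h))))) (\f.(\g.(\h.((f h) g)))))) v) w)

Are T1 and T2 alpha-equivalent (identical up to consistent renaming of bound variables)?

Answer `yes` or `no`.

Term 1: ((((\f.(\g.(\h.(f (g h))))) s) (\f.(\g.(\h.((f h) (g h)))))) r)
Term 2: ((((\d.(\e.((d e) e))) ((\f.(\g.(\h.((f h) (g h))))) (\f.(\g.(\h.((f h) g)))))) v) w)
Alpha-equivalence: compare structure up to binder renaming.
Result: False

Answer: no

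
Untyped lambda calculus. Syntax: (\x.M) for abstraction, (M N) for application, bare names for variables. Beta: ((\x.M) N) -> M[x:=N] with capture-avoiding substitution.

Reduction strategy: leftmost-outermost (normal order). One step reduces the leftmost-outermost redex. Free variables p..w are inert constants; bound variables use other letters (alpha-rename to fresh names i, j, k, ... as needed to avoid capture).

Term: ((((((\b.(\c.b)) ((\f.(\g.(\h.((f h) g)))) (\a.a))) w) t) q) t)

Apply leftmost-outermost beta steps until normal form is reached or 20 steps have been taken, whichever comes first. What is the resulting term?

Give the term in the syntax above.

Step 0: ((((((\b.(\c.b)) ((\f.(\g.(\h.((f h) g)))) (\a.a))) w) t) q) t)
Step 1: (((((\c.((\f.(\g.(\h.((f h) g)))) (\a.a))) w) t) q) t)
Step 2: (((((\f.(\g.(\h.((f h) g)))) (\a.a)) t) q) t)
Step 3: ((((\g.(\h.(((\a.a) h) g))) t) q) t)
Step 4: (((\h.(((\a.a) h) t)) q) t)
Step 5: ((((\a.a) q) t) t)
Step 6: ((q t) t)

Answer: ((q t) t)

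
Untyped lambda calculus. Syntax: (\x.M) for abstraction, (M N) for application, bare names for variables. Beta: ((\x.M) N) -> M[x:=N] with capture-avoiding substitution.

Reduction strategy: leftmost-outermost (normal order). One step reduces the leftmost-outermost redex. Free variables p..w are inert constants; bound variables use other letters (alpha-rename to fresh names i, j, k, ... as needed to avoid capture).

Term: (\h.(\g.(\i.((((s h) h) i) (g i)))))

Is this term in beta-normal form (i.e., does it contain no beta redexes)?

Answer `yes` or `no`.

Answer: yes

Derivation:
Term: (\h.(\g.(\i.((((s h) h) i) (g i)))))
No beta redexes found.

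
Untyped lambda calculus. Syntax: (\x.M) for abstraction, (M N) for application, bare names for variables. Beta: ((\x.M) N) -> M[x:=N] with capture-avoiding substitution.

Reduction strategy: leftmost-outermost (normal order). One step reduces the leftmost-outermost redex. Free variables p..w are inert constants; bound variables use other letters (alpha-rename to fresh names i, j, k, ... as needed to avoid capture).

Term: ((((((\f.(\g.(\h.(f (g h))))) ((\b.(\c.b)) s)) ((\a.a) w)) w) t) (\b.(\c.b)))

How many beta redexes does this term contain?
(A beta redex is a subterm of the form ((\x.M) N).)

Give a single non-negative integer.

Answer: 3

Derivation:
Term: ((((((\f.(\g.(\h.(f (g h))))) ((\b.(\c.b)) s)) ((\a.a) w)) w) t) (\b.(\c.b)))
  Redex: ((\f.(\g.(\h.(f (g h))))) ((\b.(\c.b)) s))
  Redex: ((\b.(\c.b)) s)
  Redex: ((\a.a) w)
Total redexes: 3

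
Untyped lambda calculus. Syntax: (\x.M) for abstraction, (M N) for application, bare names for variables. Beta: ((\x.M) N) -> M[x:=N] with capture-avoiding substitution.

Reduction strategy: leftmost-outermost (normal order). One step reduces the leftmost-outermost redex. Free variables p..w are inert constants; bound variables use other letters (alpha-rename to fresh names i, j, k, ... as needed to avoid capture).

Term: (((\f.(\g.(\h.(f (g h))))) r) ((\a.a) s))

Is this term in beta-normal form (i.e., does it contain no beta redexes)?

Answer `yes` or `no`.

Term: (((\f.(\g.(\h.(f (g h))))) r) ((\a.a) s))
Found 2 beta redex(es).

Answer: no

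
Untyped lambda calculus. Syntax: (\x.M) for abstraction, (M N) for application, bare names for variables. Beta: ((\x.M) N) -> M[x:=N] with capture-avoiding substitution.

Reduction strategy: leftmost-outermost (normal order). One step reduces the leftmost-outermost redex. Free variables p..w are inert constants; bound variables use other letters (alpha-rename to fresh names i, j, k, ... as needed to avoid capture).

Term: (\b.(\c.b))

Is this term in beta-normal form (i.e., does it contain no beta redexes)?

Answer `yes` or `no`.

Term: (\b.(\c.b))
No beta redexes found.

Answer: yes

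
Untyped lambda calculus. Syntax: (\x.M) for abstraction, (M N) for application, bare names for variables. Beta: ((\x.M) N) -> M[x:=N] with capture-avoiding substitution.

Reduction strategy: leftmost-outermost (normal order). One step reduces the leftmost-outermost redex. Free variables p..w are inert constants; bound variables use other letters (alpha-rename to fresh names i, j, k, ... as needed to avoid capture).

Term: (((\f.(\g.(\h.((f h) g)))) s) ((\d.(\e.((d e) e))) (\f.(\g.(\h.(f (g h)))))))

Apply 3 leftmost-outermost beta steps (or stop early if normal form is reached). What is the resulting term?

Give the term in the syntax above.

Step 0: (((\f.(\g.(\h.((f h) g)))) s) ((\d.(\e.((d e) e))) (\f.(\g.(\h.(f (g h)))))))
Step 1: ((\g.(\h.((s h) g))) ((\d.(\e.((d e) e))) (\f.(\g.(\h.(f (g h)))))))
Step 2: (\h.((s h) ((\d.(\e.((d e) e))) (\f.(\g.(\h.(f (g h))))))))
Step 3: (\h.((s h) (\e.(((\f.(\g.(\h.(f (g h))))) e) e))))

Answer: (\h.((s h) (\e.(((\f.(\g.(\h.(f (g h))))) e) e))))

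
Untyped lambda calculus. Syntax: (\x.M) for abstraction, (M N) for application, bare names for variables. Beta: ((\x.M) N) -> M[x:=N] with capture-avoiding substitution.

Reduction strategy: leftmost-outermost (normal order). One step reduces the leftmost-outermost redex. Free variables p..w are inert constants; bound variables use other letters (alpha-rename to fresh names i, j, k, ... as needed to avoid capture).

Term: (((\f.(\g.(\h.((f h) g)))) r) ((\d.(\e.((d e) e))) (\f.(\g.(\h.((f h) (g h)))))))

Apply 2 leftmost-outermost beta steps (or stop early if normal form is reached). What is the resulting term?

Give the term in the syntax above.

Step 0: (((\f.(\g.(\h.((f h) g)))) r) ((\d.(\e.((d e) e))) (\f.(\g.(\h.((f h) (g h)))))))
Step 1: ((\g.(\h.((r h) g))) ((\d.(\e.((d e) e))) (\f.(\g.(\h.((f h) (g h)))))))
Step 2: (\h.((r h) ((\d.(\e.((d e) e))) (\f.(\g.(\h.((f h) (g h))))))))

Answer: (\h.((r h) ((\d.(\e.((d e) e))) (\f.(\g.(\h.((f h) (g h))))))))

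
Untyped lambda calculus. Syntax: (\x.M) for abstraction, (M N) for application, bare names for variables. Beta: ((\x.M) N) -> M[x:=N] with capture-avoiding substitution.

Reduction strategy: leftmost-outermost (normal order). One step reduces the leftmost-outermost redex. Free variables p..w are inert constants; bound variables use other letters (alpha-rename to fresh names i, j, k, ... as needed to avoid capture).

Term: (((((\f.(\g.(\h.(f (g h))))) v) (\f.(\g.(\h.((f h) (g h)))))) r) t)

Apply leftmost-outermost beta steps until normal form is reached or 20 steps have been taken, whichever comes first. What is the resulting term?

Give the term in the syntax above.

Step 0: (((((\f.(\g.(\h.(f (g h))))) v) (\f.(\g.(\h.((f h) (g h)))))) r) t)
Step 1: ((((\g.(\h.(v (g h)))) (\f.(\g.(\h.((f h) (g h)))))) r) t)
Step 2: (((\h.(v ((\f.(\g.(\h.((f h) (g h))))) h))) r) t)
Step 3: ((v ((\f.(\g.(\h.((f h) (g h))))) r)) t)
Step 4: ((v (\g.(\h.((r h) (g h))))) t)

Answer: ((v (\g.(\h.((r h) (g h))))) t)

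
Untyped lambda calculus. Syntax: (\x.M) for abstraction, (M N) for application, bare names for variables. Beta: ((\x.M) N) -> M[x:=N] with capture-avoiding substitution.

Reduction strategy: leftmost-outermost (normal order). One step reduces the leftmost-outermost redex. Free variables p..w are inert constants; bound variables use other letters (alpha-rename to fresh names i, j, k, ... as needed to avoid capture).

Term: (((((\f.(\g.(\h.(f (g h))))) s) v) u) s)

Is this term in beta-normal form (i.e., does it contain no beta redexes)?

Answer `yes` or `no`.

Answer: no

Derivation:
Term: (((((\f.(\g.(\h.(f (g h))))) s) v) u) s)
Found 1 beta redex(es).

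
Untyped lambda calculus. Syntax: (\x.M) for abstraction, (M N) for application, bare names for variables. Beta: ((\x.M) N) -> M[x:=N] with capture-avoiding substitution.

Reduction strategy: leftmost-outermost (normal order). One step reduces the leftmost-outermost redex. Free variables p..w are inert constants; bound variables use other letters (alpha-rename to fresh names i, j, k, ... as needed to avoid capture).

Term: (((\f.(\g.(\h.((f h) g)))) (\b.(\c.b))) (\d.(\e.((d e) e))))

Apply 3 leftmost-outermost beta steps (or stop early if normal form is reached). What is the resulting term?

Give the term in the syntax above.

Step 0: (((\f.(\g.(\h.((f h) g)))) (\b.(\c.b))) (\d.(\e.((d e) e))))
Step 1: ((\g.(\h.(((\b.(\c.b)) h) g))) (\d.(\e.((d e) e))))
Step 2: (\h.(((\b.(\c.b)) h) (\d.(\e.((d e) e)))))
Step 3: (\h.((\c.h) (\d.(\e.((d e) e)))))

Answer: (\h.((\c.h) (\d.(\e.((d e) e)))))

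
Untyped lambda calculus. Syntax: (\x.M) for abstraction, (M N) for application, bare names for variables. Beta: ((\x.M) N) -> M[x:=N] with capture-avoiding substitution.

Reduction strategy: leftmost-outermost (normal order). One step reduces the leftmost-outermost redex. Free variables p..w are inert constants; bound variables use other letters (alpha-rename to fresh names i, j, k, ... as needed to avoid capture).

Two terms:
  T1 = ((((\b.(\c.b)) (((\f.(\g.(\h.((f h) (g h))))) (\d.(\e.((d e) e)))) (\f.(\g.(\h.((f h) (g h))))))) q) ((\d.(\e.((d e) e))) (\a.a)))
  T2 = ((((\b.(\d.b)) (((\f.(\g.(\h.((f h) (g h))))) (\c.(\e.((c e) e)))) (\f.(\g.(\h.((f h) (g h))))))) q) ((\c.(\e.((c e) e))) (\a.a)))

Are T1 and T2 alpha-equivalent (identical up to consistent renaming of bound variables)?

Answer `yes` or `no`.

Term 1: ((((\b.(\c.b)) (((\f.(\g.(\h.((f h) (g h))))) (\d.(\e.((d e) e)))) (\f.(\g.(\h.((f h) (g h))))))) q) ((\d.(\e.((d e) e))) (\a.a)))
Term 2: ((((\b.(\d.b)) (((\f.(\g.(\h.((f h) (g h))))) (\c.(\e.((c e) e)))) (\f.(\g.(\h.((f h) (g h))))))) q) ((\c.(\e.((c e) e))) (\a.a)))
Alpha-equivalence: compare structure up to binder renaming.
Result: True

Answer: yes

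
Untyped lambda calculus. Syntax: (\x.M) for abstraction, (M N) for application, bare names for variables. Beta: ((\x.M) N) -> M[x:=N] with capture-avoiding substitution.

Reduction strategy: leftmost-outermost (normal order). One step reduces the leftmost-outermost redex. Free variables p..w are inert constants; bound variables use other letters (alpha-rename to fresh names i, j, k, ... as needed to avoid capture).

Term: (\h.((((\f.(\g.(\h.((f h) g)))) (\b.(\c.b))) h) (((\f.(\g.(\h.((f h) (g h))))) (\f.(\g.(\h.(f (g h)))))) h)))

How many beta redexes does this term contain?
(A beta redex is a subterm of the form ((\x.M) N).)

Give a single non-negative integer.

Answer: 2

Derivation:
Term: (\h.((((\f.(\g.(\h.((f h) g)))) (\b.(\c.b))) h) (((\f.(\g.(\h.((f h) (g h))))) (\f.(\g.(\h.(f (g h)))))) h)))
  Redex: ((\f.(\g.(\h.((f h) g)))) (\b.(\c.b)))
  Redex: ((\f.(\g.(\h.((f h) (g h))))) (\f.(\g.(\h.(f (g h))))))
Total redexes: 2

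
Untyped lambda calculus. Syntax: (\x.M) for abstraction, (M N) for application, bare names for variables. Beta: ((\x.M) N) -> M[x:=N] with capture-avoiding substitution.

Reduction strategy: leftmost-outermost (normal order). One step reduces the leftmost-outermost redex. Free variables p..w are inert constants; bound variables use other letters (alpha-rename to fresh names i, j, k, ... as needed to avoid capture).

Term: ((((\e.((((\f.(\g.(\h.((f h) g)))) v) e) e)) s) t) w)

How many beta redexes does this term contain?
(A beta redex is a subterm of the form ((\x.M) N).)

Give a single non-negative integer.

Term: ((((\e.((((\f.(\g.(\h.((f h) g)))) v) e) e)) s) t) w)
  Redex: ((\e.((((\f.(\g.(\h.((f h) g)))) v) e) e)) s)
  Redex: ((\f.(\g.(\h.((f h) g)))) v)
Total redexes: 2

Answer: 2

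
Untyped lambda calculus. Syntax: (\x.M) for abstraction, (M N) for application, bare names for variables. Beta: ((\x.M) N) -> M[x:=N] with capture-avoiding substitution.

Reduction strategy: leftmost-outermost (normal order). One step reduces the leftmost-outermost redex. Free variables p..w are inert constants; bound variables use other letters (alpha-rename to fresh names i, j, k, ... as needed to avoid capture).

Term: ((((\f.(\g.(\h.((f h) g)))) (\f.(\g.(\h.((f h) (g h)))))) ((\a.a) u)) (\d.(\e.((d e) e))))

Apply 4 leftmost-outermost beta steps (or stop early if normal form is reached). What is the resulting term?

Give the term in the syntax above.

Answer: ((\g.(\h.(((\d.(\e.((d e) e))) h) (g h)))) ((\a.a) u))

Derivation:
Step 0: ((((\f.(\g.(\h.((f h) g)))) (\f.(\g.(\h.((f h) (g h)))))) ((\a.a) u)) (\d.(\e.((d e) e))))
Step 1: (((\g.(\h.(((\f.(\g.(\h.((f h) (g h))))) h) g))) ((\a.a) u)) (\d.(\e.((d e) e))))
Step 2: ((\h.(((\f.(\g.(\h.((f h) (g h))))) h) ((\a.a) u))) (\d.(\e.((d e) e))))
Step 3: (((\f.(\g.(\h.((f h) (g h))))) (\d.(\e.((d e) e)))) ((\a.a) u))
Step 4: ((\g.(\h.(((\d.(\e.((d e) e))) h) (g h)))) ((\a.a) u))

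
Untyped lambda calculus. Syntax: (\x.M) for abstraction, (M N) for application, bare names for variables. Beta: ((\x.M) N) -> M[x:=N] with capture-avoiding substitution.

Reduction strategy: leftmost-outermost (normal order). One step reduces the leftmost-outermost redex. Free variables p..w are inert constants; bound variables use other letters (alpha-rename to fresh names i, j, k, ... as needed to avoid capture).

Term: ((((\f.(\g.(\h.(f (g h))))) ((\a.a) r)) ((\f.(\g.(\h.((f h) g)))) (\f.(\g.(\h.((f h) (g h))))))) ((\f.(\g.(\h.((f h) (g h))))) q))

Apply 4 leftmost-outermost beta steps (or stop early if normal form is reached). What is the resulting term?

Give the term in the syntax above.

Answer: (r (((\f.(\g.(\h.((f h) g)))) (\f.(\g.(\h.((f h) (g h)))))) ((\f.(\g.(\h.((f h) (g h))))) q)))

Derivation:
Step 0: ((((\f.(\g.(\h.(f (g h))))) ((\a.a) r)) ((\f.(\g.(\h.((f h) g)))) (\f.(\g.(\h.((f h) (g h))))))) ((\f.(\g.(\h.((f h) (g h))))) q))
Step 1: (((\g.(\h.(((\a.a) r) (g h)))) ((\f.(\g.(\h.((f h) g)))) (\f.(\g.(\h.((f h) (g h))))))) ((\f.(\g.(\h.((f h) (g h))))) q))
Step 2: ((\h.(((\a.a) r) (((\f.(\g.(\h.((f h) g)))) (\f.(\g.(\h.((f h) (g h)))))) h))) ((\f.(\g.(\h.((f h) (g h))))) q))
Step 3: (((\a.a) r) (((\f.(\g.(\h.((f h) g)))) (\f.(\g.(\h.((f h) (g h)))))) ((\f.(\g.(\h.((f h) (g h))))) q)))
Step 4: (r (((\f.(\g.(\h.((f h) g)))) (\f.(\g.(\h.((f h) (g h)))))) ((\f.(\g.(\h.((f h) (g h))))) q)))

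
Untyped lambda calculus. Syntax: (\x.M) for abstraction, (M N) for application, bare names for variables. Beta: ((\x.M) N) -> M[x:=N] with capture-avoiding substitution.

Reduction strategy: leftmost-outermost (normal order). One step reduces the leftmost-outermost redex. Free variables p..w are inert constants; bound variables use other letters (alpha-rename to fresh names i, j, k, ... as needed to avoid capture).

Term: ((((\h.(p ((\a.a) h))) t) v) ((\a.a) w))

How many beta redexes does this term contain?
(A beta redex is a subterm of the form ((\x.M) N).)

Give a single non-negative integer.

Term: ((((\h.(p ((\a.a) h))) t) v) ((\a.a) w))
  Redex: ((\h.(p ((\a.a) h))) t)
  Redex: ((\a.a) h)
  Redex: ((\a.a) w)
Total redexes: 3

Answer: 3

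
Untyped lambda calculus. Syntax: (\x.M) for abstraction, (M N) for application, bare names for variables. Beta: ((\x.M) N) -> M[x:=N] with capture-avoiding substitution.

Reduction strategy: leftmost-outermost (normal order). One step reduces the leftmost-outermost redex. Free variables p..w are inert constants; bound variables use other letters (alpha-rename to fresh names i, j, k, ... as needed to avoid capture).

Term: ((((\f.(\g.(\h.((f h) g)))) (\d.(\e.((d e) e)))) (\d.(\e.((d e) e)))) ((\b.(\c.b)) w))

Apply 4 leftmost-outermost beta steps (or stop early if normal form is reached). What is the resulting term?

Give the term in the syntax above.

Answer: ((\e.((((\b.(\c.b)) w) e) e)) (\d.(\e.((d e) e))))

Derivation:
Step 0: ((((\f.(\g.(\h.((f h) g)))) (\d.(\e.((d e) e)))) (\d.(\e.((d e) e)))) ((\b.(\c.b)) w))
Step 1: (((\g.(\h.(((\d.(\e.((d e) e))) h) g))) (\d.(\e.((d e) e)))) ((\b.(\c.b)) w))
Step 2: ((\h.(((\d.(\e.((d e) e))) h) (\d.(\e.((d e) e))))) ((\b.(\c.b)) w))
Step 3: (((\d.(\e.((d e) e))) ((\b.(\c.b)) w)) (\d.(\e.((d e) e))))
Step 4: ((\e.((((\b.(\c.b)) w) e) e)) (\d.(\e.((d e) e))))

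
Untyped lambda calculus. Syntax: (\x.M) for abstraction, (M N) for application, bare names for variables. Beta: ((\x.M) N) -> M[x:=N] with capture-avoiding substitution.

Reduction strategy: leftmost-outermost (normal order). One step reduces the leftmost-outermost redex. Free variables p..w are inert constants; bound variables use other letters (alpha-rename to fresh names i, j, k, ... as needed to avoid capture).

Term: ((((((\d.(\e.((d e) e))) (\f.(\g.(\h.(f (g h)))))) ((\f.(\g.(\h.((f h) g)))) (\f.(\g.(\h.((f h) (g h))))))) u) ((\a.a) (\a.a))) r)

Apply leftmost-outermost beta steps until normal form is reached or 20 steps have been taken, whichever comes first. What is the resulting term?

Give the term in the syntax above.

Answer: (r (\h.((r h) (u h))))

Derivation:
Step 0: ((((((\d.(\e.((d e) e))) (\f.(\g.(\h.(f (g h)))))) ((\f.(\g.(\h.((f h) g)))) (\f.(\g.(\h.((f h) (g h))))))) u) ((\a.a) (\a.a))) r)
Step 1: (((((\e.(((\f.(\g.(\h.(f (g h))))) e) e)) ((\f.(\g.(\h.((f h) g)))) (\f.(\g.(\h.((f h) (g h))))))) u) ((\a.a) (\a.a))) r)
Step 2: ((((((\f.(\g.(\h.(f (g h))))) ((\f.(\g.(\h.((f h) g)))) (\f.(\g.(\h.((f h) (g h))))))) ((\f.(\g.(\h.((f h) g)))) (\f.(\g.(\h.((f h) (g h))))))) u) ((\a.a) (\a.a))) r)
Step 3: (((((\g.(\h.(((\f.(\g.(\h.((f h) g)))) (\f.(\g.(\h.((f h) (g h)))))) (g h)))) ((\f.(\g.(\h.((f h) g)))) (\f.(\g.(\h.((f h) (g h))))))) u) ((\a.a) (\a.a))) r)
Step 4: ((((\h.(((\f.(\g.(\h.((f h) g)))) (\f.(\g.(\h.((f h) (g h)))))) (((\f.(\g.(\h.((f h) g)))) (\f.(\g.(\h.((f h) (g h)))))) h))) u) ((\a.a) (\a.a))) r)
Step 5: (((((\f.(\g.(\h.((f h) g)))) (\f.(\g.(\h.((f h) (g h)))))) (((\f.(\g.(\h.((f h) g)))) (\f.(\g.(\h.((f h) (g h)))))) u)) ((\a.a) (\a.a))) r)
Step 6: ((((\g.(\h.(((\f.(\g.(\h.((f h) (g h))))) h) g))) (((\f.(\g.(\h.((f h) g)))) (\f.(\g.(\h.((f h) (g h)))))) u)) ((\a.a) (\a.a))) r)
Step 7: (((\h.(((\f.(\g.(\h.((f h) (g h))))) h) (((\f.(\g.(\h.((f h) g)))) (\f.(\g.(\h.((f h) (g h)))))) u))) ((\a.a) (\a.a))) r)
Step 8: ((((\f.(\g.(\h.((f h) (g h))))) ((\a.a) (\a.a))) (((\f.(\g.(\h.((f h) g)))) (\f.(\g.(\h.((f h) (g h)))))) u)) r)
Step 9: (((\g.(\h.((((\a.a) (\a.a)) h) (g h)))) (((\f.(\g.(\h.((f h) g)))) (\f.(\g.(\h.((f h) (g h)))))) u)) r)
Step 10: ((\h.((((\a.a) (\a.a)) h) ((((\f.(\g.(\h.((f h) g)))) (\f.(\g.(\h.((f h) (g h)))))) u) h))) r)
Step 11: ((((\a.a) (\a.a)) r) ((((\f.(\g.(\h.((f h) g)))) (\f.(\g.(\h.((f h) (g h)))))) u) r))
Step 12: (((\a.a) r) ((((\f.(\g.(\h.((f h) g)))) (\f.(\g.(\h.((f h) (g h)))))) u) r))
Step 13: (r ((((\f.(\g.(\h.((f h) g)))) (\f.(\g.(\h.((f h) (g h)))))) u) r))
Step 14: (r (((\g.(\h.(((\f.(\g.(\h.((f h) (g h))))) h) g))) u) r))
Step 15: (r ((\h.(((\f.(\g.(\h.((f h) (g h))))) h) u)) r))
Step 16: (r (((\f.(\g.(\h.((f h) (g h))))) r) u))
Step 17: (r ((\g.(\h.((r h) (g h)))) u))
Step 18: (r (\h.((r h) (u h))))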